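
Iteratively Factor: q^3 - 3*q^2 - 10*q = (q + 2)*(q^2 - 5*q) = q*(q + 2)*(q - 5)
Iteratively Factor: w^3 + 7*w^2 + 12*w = (w + 4)*(w^2 + 3*w) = (w + 3)*(w + 4)*(w)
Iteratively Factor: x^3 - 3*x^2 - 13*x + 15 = (x + 3)*(x^2 - 6*x + 5) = (x - 1)*(x + 3)*(x - 5)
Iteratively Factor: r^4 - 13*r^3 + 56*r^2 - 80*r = (r - 4)*(r^3 - 9*r^2 + 20*r) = (r - 4)^2*(r^2 - 5*r) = r*(r - 4)^2*(r - 5)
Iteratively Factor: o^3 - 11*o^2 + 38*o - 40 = (o - 5)*(o^2 - 6*o + 8) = (o - 5)*(o - 2)*(o - 4)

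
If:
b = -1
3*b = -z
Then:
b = -1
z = 3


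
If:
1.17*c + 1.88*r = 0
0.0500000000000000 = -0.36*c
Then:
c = -0.14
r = 0.09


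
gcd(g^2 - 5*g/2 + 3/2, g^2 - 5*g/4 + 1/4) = g - 1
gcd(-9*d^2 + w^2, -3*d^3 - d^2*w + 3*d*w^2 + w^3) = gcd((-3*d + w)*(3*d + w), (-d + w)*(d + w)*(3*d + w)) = 3*d + w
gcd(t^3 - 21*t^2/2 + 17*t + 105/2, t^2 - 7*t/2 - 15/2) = t^2 - 7*t/2 - 15/2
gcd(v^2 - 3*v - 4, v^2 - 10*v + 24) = v - 4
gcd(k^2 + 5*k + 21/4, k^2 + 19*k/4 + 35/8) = k + 7/2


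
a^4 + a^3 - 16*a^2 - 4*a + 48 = (a - 3)*(a - 2)*(a + 2)*(a + 4)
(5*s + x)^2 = 25*s^2 + 10*s*x + x^2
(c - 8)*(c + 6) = c^2 - 2*c - 48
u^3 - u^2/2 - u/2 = u*(u - 1)*(u + 1/2)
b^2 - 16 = (b - 4)*(b + 4)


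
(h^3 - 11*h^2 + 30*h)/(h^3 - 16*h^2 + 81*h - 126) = h*(h - 5)/(h^2 - 10*h + 21)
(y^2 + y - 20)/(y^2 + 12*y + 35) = (y - 4)/(y + 7)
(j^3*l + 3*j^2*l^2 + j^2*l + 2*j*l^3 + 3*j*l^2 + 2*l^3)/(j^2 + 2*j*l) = l*(j^2 + j*l + j + l)/j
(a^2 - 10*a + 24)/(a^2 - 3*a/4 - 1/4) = 4*(-a^2 + 10*a - 24)/(-4*a^2 + 3*a + 1)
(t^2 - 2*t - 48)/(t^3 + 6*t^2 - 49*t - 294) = (t - 8)/(t^2 - 49)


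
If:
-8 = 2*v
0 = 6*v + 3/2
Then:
No Solution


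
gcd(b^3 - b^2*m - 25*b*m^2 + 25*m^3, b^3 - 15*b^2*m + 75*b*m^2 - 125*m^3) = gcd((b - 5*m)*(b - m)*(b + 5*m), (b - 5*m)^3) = b - 5*m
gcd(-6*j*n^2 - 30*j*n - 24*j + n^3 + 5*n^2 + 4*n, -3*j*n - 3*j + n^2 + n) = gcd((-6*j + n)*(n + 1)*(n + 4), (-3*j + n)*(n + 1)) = n + 1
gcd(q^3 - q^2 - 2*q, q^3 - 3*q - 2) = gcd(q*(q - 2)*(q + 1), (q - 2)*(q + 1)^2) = q^2 - q - 2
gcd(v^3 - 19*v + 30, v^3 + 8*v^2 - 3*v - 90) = v^2 + 2*v - 15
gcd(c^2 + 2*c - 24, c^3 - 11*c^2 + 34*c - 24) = c - 4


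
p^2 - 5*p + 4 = (p - 4)*(p - 1)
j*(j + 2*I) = j^2 + 2*I*j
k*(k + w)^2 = k^3 + 2*k^2*w + k*w^2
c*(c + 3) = c^2 + 3*c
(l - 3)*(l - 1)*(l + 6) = l^3 + 2*l^2 - 21*l + 18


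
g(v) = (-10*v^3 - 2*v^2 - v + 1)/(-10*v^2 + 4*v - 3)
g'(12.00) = 1.00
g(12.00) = 12.60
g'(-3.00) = 0.98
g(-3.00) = -2.44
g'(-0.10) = -0.28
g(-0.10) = -0.31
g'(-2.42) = 0.97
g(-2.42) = -1.87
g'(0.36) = 2.18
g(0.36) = 0.03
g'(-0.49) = 0.29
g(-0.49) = -0.30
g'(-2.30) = 0.96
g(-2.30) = -1.76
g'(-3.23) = 0.98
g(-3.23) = -2.66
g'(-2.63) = 0.97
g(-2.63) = -2.08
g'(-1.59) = 0.91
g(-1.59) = -1.09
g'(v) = (20*v - 4)*(-10*v^3 - 2*v^2 - v + 1)/(-10*v^2 + 4*v - 3)^2 + (-30*v^2 - 4*v - 1)/(-10*v^2 + 4*v - 3)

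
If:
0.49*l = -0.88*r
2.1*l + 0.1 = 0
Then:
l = -0.05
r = 0.03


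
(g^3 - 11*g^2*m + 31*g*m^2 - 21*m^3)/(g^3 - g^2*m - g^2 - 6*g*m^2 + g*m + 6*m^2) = (g^2 - 8*g*m + 7*m^2)/(g^2 + 2*g*m - g - 2*m)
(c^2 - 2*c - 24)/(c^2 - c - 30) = (c + 4)/(c + 5)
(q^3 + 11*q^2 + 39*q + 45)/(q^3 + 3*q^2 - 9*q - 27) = (q + 5)/(q - 3)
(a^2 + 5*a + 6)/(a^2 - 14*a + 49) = (a^2 + 5*a + 6)/(a^2 - 14*a + 49)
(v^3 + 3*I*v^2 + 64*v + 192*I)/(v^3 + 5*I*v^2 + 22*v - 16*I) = (v^2 - 5*I*v + 24)/(v^2 - 3*I*v - 2)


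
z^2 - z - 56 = (z - 8)*(z + 7)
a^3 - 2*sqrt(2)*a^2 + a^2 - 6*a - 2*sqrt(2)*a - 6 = (a + 1)*(a - 3*sqrt(2))*(a + sqrt(2))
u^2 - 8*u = u*(u - 8)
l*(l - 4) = l^2 - 4*l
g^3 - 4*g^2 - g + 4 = (g - 4)*(g - 1)*(g + 1)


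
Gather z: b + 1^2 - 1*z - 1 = b - z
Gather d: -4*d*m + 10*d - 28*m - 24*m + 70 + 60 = d*(10 - 4*m) - 52*m + 130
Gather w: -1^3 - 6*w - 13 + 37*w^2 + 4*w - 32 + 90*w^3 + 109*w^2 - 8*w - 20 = 90*w^3 + 146*w^2 - 10*w - 66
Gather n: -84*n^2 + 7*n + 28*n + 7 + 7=-84*n^2 + 35*n + 14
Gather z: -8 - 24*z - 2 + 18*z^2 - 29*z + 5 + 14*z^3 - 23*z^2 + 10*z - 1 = 14*z^3 - 5*z^2 - 43*z - 6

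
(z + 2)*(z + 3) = z^2 + 5*z + 6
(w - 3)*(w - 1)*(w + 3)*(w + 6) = w^4 + 5*w^3 - 15*w^2 - 45*w + 54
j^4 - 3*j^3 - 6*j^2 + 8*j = j*(j - 4)*(j - 1)*(j + 2)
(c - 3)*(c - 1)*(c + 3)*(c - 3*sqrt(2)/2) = c^4 - 3*sqrt(2)*c^3/2 - c^3 - 9*c^2 + 3*sqrt(2)*c^2/2 + 9*c + 27*sqrt(2)*c/2 - 27*sqrt(2)/2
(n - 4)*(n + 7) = n^2 + 3*n - 28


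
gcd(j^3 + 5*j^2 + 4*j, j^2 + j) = j^2 + j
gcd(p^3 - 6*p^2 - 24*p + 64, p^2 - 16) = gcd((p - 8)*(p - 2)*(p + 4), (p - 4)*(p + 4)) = p + 4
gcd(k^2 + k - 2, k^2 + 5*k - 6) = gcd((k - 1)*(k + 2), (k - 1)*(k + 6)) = k - 1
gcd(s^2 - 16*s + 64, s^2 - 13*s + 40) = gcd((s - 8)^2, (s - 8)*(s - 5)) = s - 8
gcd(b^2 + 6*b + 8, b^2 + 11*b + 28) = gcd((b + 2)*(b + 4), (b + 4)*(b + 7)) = b + 4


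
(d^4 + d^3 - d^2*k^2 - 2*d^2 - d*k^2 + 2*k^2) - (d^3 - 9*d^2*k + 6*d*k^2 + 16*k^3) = d^4 - d^2*k^2 + 9*d^2*k - 2*d^2 - 7*d*k^2 - 16*k^3 + 2*k^2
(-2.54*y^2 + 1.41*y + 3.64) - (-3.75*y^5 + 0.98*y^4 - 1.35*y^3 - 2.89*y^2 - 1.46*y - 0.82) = 3.75*y^5 - 0.98*y^4 + 1.35*y^3 + 0.35*y^2 + 2.87*y + 4.46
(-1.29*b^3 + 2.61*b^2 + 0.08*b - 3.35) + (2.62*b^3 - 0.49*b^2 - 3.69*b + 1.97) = 1.33*b^3 + 2.12*b^2 - 3.61*b - 1.38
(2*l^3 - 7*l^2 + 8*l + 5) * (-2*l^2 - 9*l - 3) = -4*l^5 - 4*l^4 + 41*l^3 - 61*l^2 - 69*l - 15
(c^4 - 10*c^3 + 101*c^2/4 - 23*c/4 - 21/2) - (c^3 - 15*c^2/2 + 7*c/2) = c^4 - 11*c^3 + 131*c^2/4 - 37*c/4 - 21/2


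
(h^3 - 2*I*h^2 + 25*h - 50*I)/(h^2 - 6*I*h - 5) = (h^2 + 3*I*h + 10)/(h - I)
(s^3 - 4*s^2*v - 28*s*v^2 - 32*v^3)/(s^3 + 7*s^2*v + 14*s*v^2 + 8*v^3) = (s^2 - 6*s*v - 16*v^2)/(s^2 + 5*s*v + 4*v^2)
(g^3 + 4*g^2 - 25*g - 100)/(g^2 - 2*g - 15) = (g^2 + 9*g + 20)/(g + 3)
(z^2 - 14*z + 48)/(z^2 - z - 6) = (-z^2 + 14*z - 48)/(-z^2 + z + 6)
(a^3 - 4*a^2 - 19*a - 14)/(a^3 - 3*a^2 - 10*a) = (a^2 - 6*a - 7)/(a*(a - 5))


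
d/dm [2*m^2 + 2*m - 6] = 4*m + 2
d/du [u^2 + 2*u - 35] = 2*u + 2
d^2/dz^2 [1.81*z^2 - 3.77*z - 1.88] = 3.62000000000000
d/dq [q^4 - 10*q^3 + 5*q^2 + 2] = 2*q*(2*q^2 - 15*q + 5)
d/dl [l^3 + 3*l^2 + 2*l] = 3*l^2 + 6*l + 2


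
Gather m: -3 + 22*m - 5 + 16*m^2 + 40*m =16*m^2 + 62*m - 8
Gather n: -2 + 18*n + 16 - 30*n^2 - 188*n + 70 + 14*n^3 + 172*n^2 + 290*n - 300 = 14*n^3 + 142*n^2 + 120*n - 216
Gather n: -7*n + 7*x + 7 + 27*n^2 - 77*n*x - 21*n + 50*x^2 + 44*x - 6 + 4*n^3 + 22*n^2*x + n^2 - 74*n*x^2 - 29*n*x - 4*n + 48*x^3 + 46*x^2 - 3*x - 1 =4*n^3 + n^2*(22*x + 28) + n*(-74*x^2 - 106*x - 32) + 48*x^3 + 96*x^2 + 48*x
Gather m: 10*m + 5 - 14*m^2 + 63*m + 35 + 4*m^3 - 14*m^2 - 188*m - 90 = 4*m^3 - 28*m^2 - 115*m - 50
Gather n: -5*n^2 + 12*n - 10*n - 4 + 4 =-5*n^2 + 2*n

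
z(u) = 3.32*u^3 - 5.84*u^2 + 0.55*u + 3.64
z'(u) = 9.96*u^2 - 11.68*u + 0.55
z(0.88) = 1.86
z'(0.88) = -2.02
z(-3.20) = -166.71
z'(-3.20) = 139.92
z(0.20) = 3.54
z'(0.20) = -1.39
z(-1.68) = -29.51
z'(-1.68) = 48.28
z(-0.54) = 1.12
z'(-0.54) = 9.76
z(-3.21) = -168.11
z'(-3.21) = 140.67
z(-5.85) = -864.11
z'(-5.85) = 409.73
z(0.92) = 1.79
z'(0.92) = -1.77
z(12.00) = 4906.24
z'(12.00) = 1294.63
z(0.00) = 3.64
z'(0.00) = 0.55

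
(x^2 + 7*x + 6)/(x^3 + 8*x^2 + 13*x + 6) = 1/(x + 1)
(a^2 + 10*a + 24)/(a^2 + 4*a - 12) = (a + 4)/(a - 2)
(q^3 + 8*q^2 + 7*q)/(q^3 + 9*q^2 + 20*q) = (q^2 + 8*q + 7)/(q^2 + 9*q + 20)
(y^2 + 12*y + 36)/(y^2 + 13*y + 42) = (y + 6)/(y + 7)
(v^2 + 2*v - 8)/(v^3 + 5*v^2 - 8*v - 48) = (v - 2)/(v^2 + v - 12)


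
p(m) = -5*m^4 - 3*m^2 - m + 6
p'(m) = -20*m^3 - 6*m - 1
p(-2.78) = -313.05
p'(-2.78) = 445.38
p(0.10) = 5.87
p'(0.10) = -1.62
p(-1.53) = -26.89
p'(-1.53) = 79.81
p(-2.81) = -326.62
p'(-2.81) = 459.62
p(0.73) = 2.25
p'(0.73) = -13.16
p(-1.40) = -17.69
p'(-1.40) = 62.28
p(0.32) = 5.32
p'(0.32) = -3.58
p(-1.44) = -20.28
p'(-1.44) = 67.36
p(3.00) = -429.00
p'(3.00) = -559.00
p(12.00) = -104118.00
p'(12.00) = -34633.00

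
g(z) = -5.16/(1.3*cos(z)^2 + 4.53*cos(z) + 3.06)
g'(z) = -5.16*(2.6*sin(z)*cos(z) + 4.53*sin(z))/(1.3*cos(z)^2 + 4.53*cos(z) + 3.06)^2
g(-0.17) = -0.59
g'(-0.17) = 0.08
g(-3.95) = -9.36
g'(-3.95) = -33.55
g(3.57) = -343.22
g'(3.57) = 20532.37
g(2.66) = -77.78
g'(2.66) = -1208.75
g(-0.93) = -0.83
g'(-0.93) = 0.65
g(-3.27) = 33.50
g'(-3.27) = -54.35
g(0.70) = -0.71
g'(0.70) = -0.41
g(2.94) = 39.58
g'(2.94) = -120.50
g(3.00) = 34.27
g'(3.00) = -62.84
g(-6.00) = -0.60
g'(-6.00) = -0.14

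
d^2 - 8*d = d*(d - 8)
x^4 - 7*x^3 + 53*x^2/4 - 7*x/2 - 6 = (x - 4)*(x - 2)*(x - 3/2)*(x + 1/2)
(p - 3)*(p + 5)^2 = p^3 + 7*p^2 - 5*p - 75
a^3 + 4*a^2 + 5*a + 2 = (a + 1)^2*(a + 2)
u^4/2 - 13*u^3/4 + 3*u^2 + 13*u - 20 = (u/2 + 1)*(u - 4)*(u - 5/2)*(u - 2)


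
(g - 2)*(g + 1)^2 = g^3 - 3*g - 2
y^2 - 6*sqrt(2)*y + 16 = (y - 4*sqrt(2))*(y - 2*sqrt(2))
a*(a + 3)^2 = a^3 + 6*a^2 + 9*a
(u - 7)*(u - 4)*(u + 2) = u^3 - 9*u^2 + 6*u + 56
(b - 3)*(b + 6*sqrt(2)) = b^2 - 3*b + 6*sqrt(2)*b - 18*sqrt(2)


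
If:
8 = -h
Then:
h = -8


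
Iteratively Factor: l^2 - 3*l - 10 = (l - 5)*(l + 2)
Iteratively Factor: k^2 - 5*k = (k - 5)*(k)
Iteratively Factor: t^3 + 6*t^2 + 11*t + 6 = (t + 2)*(t^2 + 4*t + 3) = (t + 2)*(t + 3)*(t + 1)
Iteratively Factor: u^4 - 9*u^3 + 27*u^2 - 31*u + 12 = (u - 1)*(u^3 - 8*u^2 + 19*u - 12) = (u - 1)^2*(u^2 - 7*u + 12) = (u - 4)*(u - 1)^2*(u - 3)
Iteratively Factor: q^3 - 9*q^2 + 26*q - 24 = (q - 3)*(q^2 - 6*q + 8) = (q - 3)*(q - 2)*(q - 4)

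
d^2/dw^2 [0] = 0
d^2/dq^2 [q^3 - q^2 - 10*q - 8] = 6*q - 2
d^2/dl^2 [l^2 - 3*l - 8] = 2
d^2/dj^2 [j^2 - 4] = 2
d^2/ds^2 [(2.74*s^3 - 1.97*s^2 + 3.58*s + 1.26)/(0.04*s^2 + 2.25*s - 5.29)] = (4.44089209850063e-16*s^4 + 29.268124*s^3 - 198.166116*s^2 + 465.284172*s - 11.744722)/(6.4e-5*s^6 + 0.0108*s^5 + 0.582108*s^4 + 8.534025*s^3 - 76.983783*s^2 + 188.892675*s - 148.035889)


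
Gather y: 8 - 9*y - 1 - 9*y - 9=-18*y - 2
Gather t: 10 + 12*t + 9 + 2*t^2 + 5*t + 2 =2*t^2 + 17*t + 21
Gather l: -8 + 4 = -4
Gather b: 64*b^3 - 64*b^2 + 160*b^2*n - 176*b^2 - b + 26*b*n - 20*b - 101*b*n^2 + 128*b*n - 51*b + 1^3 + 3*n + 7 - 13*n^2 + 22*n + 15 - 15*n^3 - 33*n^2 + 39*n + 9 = 64*b^3 + b^2*(160*n - 240) + b*(-101*n^2 + 154*n - 72) - 15*n^3 - 46*n^2 + 64*n + 32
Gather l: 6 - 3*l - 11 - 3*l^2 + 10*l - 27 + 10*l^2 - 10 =7*l^2 + 7*l - 42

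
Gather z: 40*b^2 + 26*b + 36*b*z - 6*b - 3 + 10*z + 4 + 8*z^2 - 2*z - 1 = 40*b^2 + 20*b + 8*z^2 + z*(36*b + 8)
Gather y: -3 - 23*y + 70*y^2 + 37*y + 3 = 70*y^2 + 14*y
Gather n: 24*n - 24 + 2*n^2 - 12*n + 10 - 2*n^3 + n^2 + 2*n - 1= -2*n^3 + 3*n^2 + 14*n - 15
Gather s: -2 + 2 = 0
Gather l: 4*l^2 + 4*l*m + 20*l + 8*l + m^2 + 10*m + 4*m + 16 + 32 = 4*l^2 + l*(4*m + 28) + m^2 + 14*m + 48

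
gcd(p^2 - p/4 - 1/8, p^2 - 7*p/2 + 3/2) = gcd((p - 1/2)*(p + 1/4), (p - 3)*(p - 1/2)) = p - 1/2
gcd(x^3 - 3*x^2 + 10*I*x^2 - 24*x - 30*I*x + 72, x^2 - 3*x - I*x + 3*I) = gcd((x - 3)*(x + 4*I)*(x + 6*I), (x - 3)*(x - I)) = x - 3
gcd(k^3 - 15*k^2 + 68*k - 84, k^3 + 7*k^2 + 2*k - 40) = k - 2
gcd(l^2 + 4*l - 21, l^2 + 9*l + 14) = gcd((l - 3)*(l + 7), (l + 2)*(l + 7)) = l + 7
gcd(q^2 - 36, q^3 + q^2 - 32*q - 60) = q - 6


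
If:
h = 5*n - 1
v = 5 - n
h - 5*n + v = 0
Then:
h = 19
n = 4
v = 1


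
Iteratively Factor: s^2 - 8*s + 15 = (s - 5)*(s - 3)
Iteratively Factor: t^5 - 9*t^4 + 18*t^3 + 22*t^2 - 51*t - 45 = (t - 3)*(t^4 - 6*t^3 + 22*t + 15) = (t - 5)*(t - 3)*(t^3 - t^2 - 5*t - 3) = (t - 5)*(t - 3)*(t + 1)*(t^2 - 2*t - 3) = (t - 5)*(t - 3)^2*(t + 1)*(t + 1)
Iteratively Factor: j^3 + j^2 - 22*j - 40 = (j + 2)*(j^2 - j - 20) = (j - 5)*(j + 2)*(j + 4)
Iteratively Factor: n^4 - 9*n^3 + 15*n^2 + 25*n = (n - 5)*(n^3 - 4*n^2 - 5*n) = n*(n - 5)*(n^2 - 4*n - 5) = n*(n - 5)*(n + 1)*(n - 5)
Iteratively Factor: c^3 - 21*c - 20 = (c + 4)*(c^2 - 4*c - 5) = (c - 5)*(c + 4)*(c + 1)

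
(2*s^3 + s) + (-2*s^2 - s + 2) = 2*s^3 - 2*s^2 + 2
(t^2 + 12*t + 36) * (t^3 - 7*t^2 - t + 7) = t^5 + 5*t^4 - 49*t^3 - 257*t^2 + 48*t + 252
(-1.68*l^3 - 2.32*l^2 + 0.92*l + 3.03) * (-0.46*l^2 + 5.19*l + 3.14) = 0.7728*l^5 - 7.652*l^4 - 17.7392*l^3 - 3.9038*l^2 + 18.6145*l + 9.5142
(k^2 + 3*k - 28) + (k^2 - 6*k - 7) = 2*k^2 - 3*k - 35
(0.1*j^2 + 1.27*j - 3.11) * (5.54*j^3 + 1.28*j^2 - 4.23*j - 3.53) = 0.554*j^5 + 7.1638*j^4 - 16.0268*j^3 - 9.7059*j^2 + 8.6722*j + 10.9783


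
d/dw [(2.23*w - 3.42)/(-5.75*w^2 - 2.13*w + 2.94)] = (12.8225*w^2 - 39.33*w - 0.7284)/(33.0625*w^4 + 24.495*w^3 - 29.2731*w^2 - 12.5244*w + 8.6436)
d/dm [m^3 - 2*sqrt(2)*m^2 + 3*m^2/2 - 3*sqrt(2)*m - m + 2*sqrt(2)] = 3*m^2 - 4*sqrt(2)*m + 3*m - 3*sqrt(2) - 1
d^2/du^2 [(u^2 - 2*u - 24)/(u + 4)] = 0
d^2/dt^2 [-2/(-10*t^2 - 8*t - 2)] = 2*(-25*t^2 - 20*t + 4*(5*t + 2)^2 - 5)/(5*t^2 + 4*t + 1)^3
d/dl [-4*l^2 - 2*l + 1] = -8*l - 2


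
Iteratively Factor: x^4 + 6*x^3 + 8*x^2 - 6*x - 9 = (x + 3)*(x^3 + 3*x^2 - x - 3) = (x - 1)*(x + 3)*(x^2 + 4*x + 3) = (x - 1)*(x + 1)*(x + 3)*(x + 3)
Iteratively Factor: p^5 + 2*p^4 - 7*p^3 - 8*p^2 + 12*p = (p - 1)*(p^4 + 3*p^3 - 4*p^2 - 12*p) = p*(p - 1)*(p^3 + 3*p^2 - 4*p - 12) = p*(p - 2)*(p - 1)*(p^2 + 5*p + 6) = p*(p - 2)*(p - 1)*(p + 2)*(p + 3)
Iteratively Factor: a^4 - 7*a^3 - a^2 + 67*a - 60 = (a - 1)*(a^3 - 6*a^2 - 7*a + 60) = (a - 4)*(a - 1)*(a^2 - 2*a - 15) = (a - 5)*(a - 4)*(a - 1)*(a + 3)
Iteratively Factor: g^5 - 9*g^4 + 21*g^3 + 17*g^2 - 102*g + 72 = (g - 4)*(g^4 - 5*g^3 + g^2 + 21*g - 18) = (g - 4)*(g + 2)*(g^3 - 7*g^2 + 15*g - 9) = (g - 4)*(g - 3)*(g + 2)*(g^2 - 4*g + 3) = (g - 4)*(g - 3)^2*(g + 2)*(g - 1)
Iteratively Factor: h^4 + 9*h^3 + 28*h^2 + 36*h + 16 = (h + 2)*(h^3 + 7*h^2 + 14*h + 8) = (h + 2)*(h + 4)*(h^2 + 3*h + 2) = (h + 2)^2*(h + 4)*(h + 1)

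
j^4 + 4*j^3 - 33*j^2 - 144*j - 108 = (j - 6)*(j + 1)*(j + 3)*(j + 6)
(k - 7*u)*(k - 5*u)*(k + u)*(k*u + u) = k^4*u - 11*k^3*u^2 + k^3*u + 23*k^2*u^3 - 11*k^2*u^2 + 35*k*u^4 + 23*k*u^3 + 35*u^4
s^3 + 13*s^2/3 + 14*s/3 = s*(s + 2)*(s + 7/3)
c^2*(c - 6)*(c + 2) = c^4 - 4*c^3 - 12*c^2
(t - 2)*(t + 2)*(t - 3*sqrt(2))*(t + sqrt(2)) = t^4 - 2*sqrt(2)*t^3 - 10*t^2 + 8*sqrt(2)*t + 24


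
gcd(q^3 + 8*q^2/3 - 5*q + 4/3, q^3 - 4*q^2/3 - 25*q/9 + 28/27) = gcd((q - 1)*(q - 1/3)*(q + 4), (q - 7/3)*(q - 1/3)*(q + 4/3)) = q - 1/3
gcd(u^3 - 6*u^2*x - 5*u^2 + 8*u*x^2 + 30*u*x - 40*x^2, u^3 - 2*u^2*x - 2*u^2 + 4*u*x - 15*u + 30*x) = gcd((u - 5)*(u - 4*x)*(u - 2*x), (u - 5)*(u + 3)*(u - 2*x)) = -u^2 + 2*u*x + 5*u - 10*x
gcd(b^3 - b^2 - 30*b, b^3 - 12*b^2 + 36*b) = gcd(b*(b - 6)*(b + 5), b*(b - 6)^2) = b^2 - 6*b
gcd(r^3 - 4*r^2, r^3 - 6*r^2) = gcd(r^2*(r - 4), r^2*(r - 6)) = r^2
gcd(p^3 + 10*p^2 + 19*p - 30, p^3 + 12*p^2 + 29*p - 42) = p^2 + 5*p - 6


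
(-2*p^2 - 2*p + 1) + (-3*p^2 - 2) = -5*p^2 - 2*p - 1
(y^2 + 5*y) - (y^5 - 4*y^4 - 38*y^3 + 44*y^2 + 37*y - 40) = -y^5 + 4*y^4 + 38*y^3 - 43*y^2 - 32*y + 40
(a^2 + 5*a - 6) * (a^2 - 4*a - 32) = a^4 + a^3 - 58*a^2 - 136*a + 192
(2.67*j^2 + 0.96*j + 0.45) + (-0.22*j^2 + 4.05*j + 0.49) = 2.45*j^2 + 5.01*j + 0.94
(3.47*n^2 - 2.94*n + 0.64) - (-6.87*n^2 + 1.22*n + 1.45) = 10.34*n^2 - 4.16*n - 0.81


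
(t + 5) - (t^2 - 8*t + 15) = -t^2 + 9*t - 10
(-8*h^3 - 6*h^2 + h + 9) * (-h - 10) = 8*h^4 + 86*h^3 + 59*h^2 - 19*h - 90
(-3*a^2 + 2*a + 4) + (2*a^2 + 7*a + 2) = -a^2 + 9*a + 6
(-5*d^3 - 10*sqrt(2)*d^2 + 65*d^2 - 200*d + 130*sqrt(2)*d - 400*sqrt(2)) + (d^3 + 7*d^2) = -4*d^3 - 10*sqrt(2)*d^2 + 72*d^2 - 200*d + 130*sqrt(2)*d - 400*sqrt(2)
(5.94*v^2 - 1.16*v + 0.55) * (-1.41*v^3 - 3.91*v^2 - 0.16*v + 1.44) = -8.3754*v^5 - 21.5898*v^4 + 2.8097*v^3 + 6.5887*v^2 - 1.7584*v + 0.792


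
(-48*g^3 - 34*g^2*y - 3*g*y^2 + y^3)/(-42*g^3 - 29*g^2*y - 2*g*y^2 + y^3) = (-8*g + y)/(-7*g + y)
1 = 1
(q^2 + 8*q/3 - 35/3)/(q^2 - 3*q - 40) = (q - 7/3)/(q - 8)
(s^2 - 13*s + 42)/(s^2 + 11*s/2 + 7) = 2*(s^2 - 13*s + 42)/(2*s^2 + 11*s + 14)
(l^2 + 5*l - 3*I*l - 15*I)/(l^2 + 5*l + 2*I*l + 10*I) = (l - 3*I)/(l + 2*I)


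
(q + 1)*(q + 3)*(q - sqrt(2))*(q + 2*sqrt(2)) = q^4 + sqrt(2)*q^3 + 4*q^3 - q^2 + 4*sqrt(2)*q^2 - 16*q + 3*sqrt(2)*q - 12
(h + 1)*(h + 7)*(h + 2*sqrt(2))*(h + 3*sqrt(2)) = h^4 + 5*sqrt(2)*h^3 + 8*h^3 + 19*h^2 + 40*sqrt(2)*h^2 + 35*sqrt(2)*h + 96*h + 84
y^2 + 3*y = y*(y + 3)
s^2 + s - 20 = (s - 4)*(s + 5)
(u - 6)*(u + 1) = u^2 - 5*u - 6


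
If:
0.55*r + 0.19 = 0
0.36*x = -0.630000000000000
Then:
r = -0.35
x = -1.75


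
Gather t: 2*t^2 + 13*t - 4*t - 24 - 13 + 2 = 2*t^2 + 9*t - 35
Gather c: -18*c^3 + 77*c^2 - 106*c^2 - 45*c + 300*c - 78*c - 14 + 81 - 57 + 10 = -18*c^3 - 29*c^2 + 177*c + 20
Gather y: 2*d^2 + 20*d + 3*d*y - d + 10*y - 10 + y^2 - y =2*d^2 + 19*d + y^2 + y*(3*d + 9) - 10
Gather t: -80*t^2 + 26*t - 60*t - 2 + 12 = -80*t^2 - 34*t + 10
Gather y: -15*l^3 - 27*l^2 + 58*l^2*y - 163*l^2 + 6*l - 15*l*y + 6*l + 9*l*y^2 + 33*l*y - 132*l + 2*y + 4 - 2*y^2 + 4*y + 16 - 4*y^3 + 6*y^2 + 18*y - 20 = -15*l^3 - 190*l^2 - 120*l - 4*y^3 + y^2*(9*l + 4) + y*(58*l^2 + 18*l + 24)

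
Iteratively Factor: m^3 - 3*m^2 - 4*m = (m - 4)*(m^2 + m) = (m - 4)*(m + 1)*(m)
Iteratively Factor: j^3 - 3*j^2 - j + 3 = (j - 3)*(j^2 - 1) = (j - 3)*(j + 1)*(j - 1)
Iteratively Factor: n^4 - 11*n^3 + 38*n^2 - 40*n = (n - 5)*(n^3 - 6*n^2 + 8*n) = (n - 5)*(n - 4)*(n^2 - 2*n) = (n - 5)*(n - 4)*(n - 2)*(n)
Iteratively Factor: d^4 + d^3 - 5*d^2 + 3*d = (d - 1)*(d^3 + 2*d^2 - 3*d) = (d - 1)*(d + 3)*(d^2 - d) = (d - 1)^2*(d + 3)*(d)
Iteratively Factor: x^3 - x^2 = (x)*(x^2 - x) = x*(x - 1)*(x)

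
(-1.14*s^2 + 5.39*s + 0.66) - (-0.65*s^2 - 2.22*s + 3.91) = -0.49*s^2 + 7.61*s - 3.25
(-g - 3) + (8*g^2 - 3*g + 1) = 8*g^2 - 4*g - 2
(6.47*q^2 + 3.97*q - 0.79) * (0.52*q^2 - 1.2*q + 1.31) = 3.3644*q^4 - 5.6996*q^3 + 3.3009*q^2 + 6.1487*q - 1.0349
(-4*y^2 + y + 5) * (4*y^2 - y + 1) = -16*y^4 + 8*y^3 + 15*y^2 - 4*y + 5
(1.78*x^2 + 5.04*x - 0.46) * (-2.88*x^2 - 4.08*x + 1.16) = -5.1264*x^4 - 21.7776*x^3 - 17.1736*x^2 + 7.7232*x - 0.5336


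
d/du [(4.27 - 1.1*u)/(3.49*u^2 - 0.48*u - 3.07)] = (3.839*u^2 - 29.8046*u + 5.4266)/(12.1801*u^4 - 3.3504*u^3 - 21.1982*u^2 + 2.9472*u + 9.4249)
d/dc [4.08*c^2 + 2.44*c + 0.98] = 8.16*c + 2.44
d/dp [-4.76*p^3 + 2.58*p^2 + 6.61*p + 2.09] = -14.28*p^2 + 5.16*p + 6.61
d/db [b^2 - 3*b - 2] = 2*b - 3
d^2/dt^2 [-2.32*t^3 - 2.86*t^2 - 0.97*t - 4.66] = -13.92*t - 5.72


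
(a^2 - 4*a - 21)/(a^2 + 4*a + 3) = (a - 7)/(a + 1)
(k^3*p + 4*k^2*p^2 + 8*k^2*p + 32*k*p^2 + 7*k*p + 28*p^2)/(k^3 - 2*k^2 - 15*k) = p*(k^3 + 4*k^2*p + 8*k^2 + 32*k*p + 7*k + 28*p)/(k*(k^2 - 2*k - 15))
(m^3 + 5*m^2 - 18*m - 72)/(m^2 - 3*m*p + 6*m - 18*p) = (-m^2 + m + 12)/(-m + 3*p)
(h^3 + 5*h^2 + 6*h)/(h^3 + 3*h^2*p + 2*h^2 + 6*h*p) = (h + 3)/(h + 3*p)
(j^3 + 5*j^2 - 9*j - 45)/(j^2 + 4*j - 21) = (j^2 + 8*j + 15)/(j + 7)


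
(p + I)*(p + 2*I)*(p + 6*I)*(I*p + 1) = I*p^4 - 8*p^3 - 11*I*p^2 - 8*p - 12*I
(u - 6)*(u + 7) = u^2 + u - 42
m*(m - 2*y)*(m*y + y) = m^3*y - 2*m^2*y^2 + m^2*y - 2*m*y^2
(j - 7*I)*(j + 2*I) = j^2 - 5*I*j + 14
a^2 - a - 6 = (a - 3)*(a + 2)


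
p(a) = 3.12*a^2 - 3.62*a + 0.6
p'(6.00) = 33.82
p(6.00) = 91.20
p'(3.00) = 15.10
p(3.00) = 17.82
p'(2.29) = 10.67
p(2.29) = 8.67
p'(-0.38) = -5.99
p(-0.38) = 2.43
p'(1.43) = 5.30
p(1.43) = 1.80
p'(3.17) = 16.16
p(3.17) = 20.48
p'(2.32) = 10.86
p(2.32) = 8.99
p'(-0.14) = -4.49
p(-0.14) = 1.17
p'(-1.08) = -10.36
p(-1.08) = 8.15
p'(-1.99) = -16.04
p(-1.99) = 20.16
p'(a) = 6.24*a - 3.62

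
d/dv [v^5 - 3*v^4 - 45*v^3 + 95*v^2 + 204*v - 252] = 5*v^4 - 12*v^3 - 135*v^2 + 190*v + 204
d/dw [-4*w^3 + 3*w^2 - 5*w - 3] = -12*w^2 + 6*w - 5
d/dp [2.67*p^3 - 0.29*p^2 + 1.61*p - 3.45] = 8.01*p^2 - 0.58*p + 1.61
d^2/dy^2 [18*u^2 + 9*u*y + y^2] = 2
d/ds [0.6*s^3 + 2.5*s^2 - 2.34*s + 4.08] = 1.8*s^2 + 5.0*s - 2.34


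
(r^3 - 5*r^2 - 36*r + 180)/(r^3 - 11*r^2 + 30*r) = (r + 6)/r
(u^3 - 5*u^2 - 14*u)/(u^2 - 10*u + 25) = u*(u^2 - 5*u - 14)/(u^2 - 10*u + 25)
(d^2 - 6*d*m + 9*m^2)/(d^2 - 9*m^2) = (d - 3*m)/(d + 3*m)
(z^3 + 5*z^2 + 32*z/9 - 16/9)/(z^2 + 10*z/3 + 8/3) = (3*z^2 + 11*z - 4)/(3*(z + 2))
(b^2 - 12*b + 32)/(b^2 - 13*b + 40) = (b - 4)/(b - 5)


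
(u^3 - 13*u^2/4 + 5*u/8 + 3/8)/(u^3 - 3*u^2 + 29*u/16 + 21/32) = 4*(2*u^2 - 7*u + 3)/(8*u^2 - 26*u + 21)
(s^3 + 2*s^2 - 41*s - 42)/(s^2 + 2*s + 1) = (s^2 + s - 42)/(s + 1)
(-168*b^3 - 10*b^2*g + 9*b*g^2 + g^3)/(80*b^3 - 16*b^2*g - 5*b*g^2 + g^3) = (-42*b^2 - 13*b*g - g^2)/(20*b^2 + b*g - g^2)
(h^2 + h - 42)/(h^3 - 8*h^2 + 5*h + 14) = (h^2 + h - 42)/(h^3 - 8*h^2 + 5*h + 14)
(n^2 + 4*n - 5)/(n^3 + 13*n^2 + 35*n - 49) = (n + 5)/(n^2 + 14*n + 49)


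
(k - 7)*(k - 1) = k^2 - 8*k + 7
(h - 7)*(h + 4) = h^2 - 3*h - 28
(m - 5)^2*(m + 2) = m^3 - 8*m^2 + 5*m + 50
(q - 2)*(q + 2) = q^2 - 4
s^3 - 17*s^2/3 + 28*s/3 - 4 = (s - 3)*(s - 2)*(s - 2/3)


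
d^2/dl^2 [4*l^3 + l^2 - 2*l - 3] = 24*l + 2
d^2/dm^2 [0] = 0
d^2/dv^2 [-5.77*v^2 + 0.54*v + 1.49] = -11.5400000000000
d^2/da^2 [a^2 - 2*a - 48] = 2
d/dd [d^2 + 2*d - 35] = 2*d + 2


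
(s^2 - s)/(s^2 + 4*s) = (s - 1)/(s + 4)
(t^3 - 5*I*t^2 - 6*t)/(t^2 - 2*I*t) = t - 3*I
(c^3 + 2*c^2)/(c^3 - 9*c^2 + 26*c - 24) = c^2*(c + 2)/(c^3 - 9*c^2 + 26*c - 24)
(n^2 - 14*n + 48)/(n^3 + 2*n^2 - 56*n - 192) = (n - 6)/(n^2 + 10*n + 24)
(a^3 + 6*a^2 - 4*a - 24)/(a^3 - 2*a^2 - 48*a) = (a^2 - 4)/(a*(a - 8))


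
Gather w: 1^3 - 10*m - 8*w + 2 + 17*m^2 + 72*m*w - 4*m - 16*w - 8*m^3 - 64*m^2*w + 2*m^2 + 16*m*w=-8*m^3 + 19*m^2 - 14*m + w*(-64*m^2 + 88*m - 24) + 3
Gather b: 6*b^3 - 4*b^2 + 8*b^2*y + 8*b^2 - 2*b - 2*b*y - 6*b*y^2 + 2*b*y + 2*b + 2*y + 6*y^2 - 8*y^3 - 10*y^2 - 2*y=6*b^3 + b^2*(8*y + 4) - 6*b*y^2 - 8*y^3 - 4*y^2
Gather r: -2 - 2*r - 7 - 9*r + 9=-11*r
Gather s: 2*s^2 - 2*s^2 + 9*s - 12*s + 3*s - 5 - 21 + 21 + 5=0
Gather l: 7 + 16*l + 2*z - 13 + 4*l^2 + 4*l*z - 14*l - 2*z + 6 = 4*l^2 + l*(4*z + 2)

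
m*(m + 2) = m^2 + 2*m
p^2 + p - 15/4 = (p - 3/2)*(p + 5/2)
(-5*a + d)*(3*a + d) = -15*a^2 - 2*a*d + d^2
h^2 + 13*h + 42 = (h + 6)*(h + 7)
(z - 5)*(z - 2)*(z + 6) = z^3 - z^2 - 32*z + 60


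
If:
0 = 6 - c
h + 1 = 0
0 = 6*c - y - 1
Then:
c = 6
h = -1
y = 35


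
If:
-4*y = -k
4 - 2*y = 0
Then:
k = 8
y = 2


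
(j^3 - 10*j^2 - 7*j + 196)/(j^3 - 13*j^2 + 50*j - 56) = (j^2 - 3*j - 28)/(j^2 - 6*j + 8)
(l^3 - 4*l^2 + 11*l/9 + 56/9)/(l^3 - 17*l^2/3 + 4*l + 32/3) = (l - 7/3)/(l - 4)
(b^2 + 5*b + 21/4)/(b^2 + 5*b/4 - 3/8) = 2*(2*b + 7)/(4*b - 1)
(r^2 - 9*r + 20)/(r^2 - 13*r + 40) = (r - 4)/(r - 8)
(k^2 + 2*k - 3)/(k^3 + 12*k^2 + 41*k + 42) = (k - 1)/(k^2 + 9*k + 14)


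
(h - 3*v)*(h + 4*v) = h^2 + h*v - 12*v^2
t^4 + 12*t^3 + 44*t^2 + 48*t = t*(t + 2)*(t + 4)*(t + 6)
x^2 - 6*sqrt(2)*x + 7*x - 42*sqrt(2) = (x + 7)*(x - 6*sqrt(2))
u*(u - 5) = u^2 - 5*u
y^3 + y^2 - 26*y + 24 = (y - 4)*(y - 1)*(y + 6)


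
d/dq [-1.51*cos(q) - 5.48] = 1.51*sin(q)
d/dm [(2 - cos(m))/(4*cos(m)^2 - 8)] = (sin(m)^2 + 4*cos(m) - 3)*sin(m)/(4*(cos(m)^2 - 2)^2)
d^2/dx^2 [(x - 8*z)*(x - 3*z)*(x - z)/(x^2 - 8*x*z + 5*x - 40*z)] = 2*(3*z^2 + 20*z + 25)/(x^3 + 15*x^2 + 75*x + 125)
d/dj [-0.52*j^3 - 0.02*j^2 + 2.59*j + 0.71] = -1.56*j^2 - 0.04*j + 2.59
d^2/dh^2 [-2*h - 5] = 0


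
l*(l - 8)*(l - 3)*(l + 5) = l^4 - 6*l^3 - 31*l^2 + 120*l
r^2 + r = r*(r + 1)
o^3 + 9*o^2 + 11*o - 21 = (o - 1)*(o + 3)*(o + 7)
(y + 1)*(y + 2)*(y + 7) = y^3 + 10*y^2 + 23*y + 14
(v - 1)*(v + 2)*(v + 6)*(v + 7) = v^4 + 14*v^3 + 53*v^2 + 16*v - 84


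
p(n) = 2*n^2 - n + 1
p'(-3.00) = -13.00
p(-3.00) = 22.00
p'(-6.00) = -25.00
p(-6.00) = 79.00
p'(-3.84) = -16.36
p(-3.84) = 34.33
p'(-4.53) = -19.12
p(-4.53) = 46.57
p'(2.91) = 10.64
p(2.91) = 15.03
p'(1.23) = 3.92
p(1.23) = 2.80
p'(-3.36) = -14.44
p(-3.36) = 26.94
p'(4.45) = 16.80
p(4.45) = 36.16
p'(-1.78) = -8.12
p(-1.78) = 9.12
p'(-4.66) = -19.64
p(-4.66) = 49.09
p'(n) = 4*n - 1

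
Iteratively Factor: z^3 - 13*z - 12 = (z - 4)*(z^2 + 4*z + 3) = (z - 4)*(z + 1)*(z + 3)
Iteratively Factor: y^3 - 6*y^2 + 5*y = (y - 1)*(y^2 - 5*y) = y*(y - 1)*(y - 5)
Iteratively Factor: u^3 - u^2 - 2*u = (u - 2)*(u^2 + u) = (u - 2)*(u + 1)*(u)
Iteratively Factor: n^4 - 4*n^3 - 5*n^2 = (n - 5)*(n^3 + n^2) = (n - 5)*(n + 1)*(n^2) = n*(n - 5)*(n + 1)*(n)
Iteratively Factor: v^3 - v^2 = (v - 1)*(v^2) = v*(v - 1)*(v)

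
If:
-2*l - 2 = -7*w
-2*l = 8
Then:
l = -4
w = -6/7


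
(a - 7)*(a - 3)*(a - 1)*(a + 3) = a^4 - 8*a^3 - 2*a^2 + 72*a - 63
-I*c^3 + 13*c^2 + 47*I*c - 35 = (c + 5*I)*(c + 7*I)*(-I*c + 1)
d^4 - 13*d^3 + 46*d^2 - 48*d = d*(d - 8)*(d - 3)*(d - 2)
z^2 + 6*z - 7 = (z - 1)*(z + 7)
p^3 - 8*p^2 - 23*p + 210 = (p - 7)*(p - 6)*(p + 5)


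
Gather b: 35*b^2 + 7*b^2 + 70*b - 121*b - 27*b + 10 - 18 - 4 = 42*b^2 - 78*b - 12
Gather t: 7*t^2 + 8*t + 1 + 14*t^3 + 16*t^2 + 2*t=14*t^3 + 23*t^2 + 10*t + 1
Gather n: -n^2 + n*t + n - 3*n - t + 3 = -n^2 + n*(t - 2) - t + 3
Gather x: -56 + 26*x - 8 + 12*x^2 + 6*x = 12*x^2 + 32*x - 64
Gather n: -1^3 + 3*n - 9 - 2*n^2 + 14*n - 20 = -2*n^2 + 17*n - 30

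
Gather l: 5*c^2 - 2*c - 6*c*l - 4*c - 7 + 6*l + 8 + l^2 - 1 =5*c^2 - 6*c + l^2 + l*(6 - 6*c)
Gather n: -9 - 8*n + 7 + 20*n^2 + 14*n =20*n^2 + 6*n - 2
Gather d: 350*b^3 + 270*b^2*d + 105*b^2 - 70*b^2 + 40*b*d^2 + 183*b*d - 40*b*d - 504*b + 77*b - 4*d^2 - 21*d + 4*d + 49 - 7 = 350*b^3 + 35*b^2 - 427*b + d^2*(40*b - 4) + d*(270*b^2 + 143*b - 17) + 42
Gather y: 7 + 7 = 14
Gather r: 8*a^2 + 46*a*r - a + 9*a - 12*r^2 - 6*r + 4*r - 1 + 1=8*a^2 + 8*a - 12*r^2 + r*(46*a - 2)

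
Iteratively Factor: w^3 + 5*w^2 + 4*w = (w + 1)*(w^2 + 4*w) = (w + 1)*(w + 4)*(w)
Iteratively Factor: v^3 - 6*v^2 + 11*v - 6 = (v - 3)*(v^2 - 3*v + 2) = (v - 3)*(v - 1)*(v - 2)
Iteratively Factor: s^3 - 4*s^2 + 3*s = (s - 1)*(s^2 - 3*s) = (s - 3)*(s - 1)*(s)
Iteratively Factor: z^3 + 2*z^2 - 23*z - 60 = (z - 5)*(z^2 + 7*z + 12) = (z - 5)*(z + 3)*(z + 4)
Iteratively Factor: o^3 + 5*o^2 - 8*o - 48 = (o + 4)*(o^2 + o - 12) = (o + 4)^2*(o - 3)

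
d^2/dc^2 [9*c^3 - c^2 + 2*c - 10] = 54*c - 2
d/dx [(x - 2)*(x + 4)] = 2*x + 2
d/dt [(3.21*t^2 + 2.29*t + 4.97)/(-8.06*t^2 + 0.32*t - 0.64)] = (19.4846*t^2 + 76.0076*t - 3.056)/(64.9636*t^4 - 5.1584*t^3 + 10.4192*t^2 - 0.4096*t + 0.4096)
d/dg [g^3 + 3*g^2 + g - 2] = 3*g^2 + 6*g + 1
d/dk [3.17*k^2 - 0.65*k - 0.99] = 6.34*k - 0.65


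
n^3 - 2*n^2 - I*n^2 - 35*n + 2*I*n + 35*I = (n - 7)*(n + 5)*(n - I)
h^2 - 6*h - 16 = (h - 8)*(h + 2)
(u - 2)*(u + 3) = u^2 + u - 6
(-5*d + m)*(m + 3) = -5*d*m - 15*d + m^2 + 3*m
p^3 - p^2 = p^2*(p - 1)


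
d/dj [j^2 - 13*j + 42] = 2*j - 13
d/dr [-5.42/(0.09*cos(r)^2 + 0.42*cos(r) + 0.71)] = -(0.9756*cos(r) + 2.2764)*sin(r)/(0.09*cos(r)^2 + 0.42*cos(r) + 0.71)^2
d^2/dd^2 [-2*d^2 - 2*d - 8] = -4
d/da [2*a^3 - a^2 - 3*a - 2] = 6*a^2 - 2*a - 3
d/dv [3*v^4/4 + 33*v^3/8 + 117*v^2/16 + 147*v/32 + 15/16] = 3*v^3 + 99*v^2/8 + 117*v/8 + 147/32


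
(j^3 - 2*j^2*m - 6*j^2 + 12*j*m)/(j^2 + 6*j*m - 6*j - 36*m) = j*(j - 2*m)/(j + 6*m)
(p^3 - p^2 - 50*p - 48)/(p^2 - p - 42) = (p^2 - 7*p - 8)/(p - 7)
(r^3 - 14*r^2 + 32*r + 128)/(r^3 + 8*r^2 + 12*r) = (r^2 - 16*r + 64)/(r*(r + 6))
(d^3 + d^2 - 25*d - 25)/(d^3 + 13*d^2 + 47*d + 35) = (d - 5)/(d + 7)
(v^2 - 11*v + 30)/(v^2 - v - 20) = (v - 6)/(v + 4)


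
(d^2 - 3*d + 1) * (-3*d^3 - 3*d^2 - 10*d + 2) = -3*d^5 + 6*d^4 - 4*d^3 + 29*d^2 - 16*d + 2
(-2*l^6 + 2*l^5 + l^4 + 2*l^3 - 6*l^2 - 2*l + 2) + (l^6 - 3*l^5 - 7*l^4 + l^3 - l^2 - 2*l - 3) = -l^6 - l^5 - 6*l^4 + 3*l^3 - 7*l^2 - 4*l - 1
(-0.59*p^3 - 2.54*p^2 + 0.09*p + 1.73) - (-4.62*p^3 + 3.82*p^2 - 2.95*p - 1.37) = 4.03*p^3 - 6.36*p^2 + 3.04*p + 3.1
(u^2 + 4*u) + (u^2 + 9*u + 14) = 2*u^2 + 13*u + 14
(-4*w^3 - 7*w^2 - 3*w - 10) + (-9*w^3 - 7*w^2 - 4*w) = -13*w^3 - 14*w^2 - 7*w - 10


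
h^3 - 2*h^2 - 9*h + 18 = (h - 3)*(h - 2)*(h + 3)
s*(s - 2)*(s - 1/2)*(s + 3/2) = s^4 - s^3 - 11*s^2/4 + 3*s/2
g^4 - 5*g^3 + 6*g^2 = g^2*(g - 3)*(g - 2)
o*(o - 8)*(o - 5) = o^3 - 13*o^2 + 40*o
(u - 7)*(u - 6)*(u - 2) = u^3 - 15*u^2 + 68*u - 84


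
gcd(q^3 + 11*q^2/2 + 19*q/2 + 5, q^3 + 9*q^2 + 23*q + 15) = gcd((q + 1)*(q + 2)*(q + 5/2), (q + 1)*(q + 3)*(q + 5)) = q + 1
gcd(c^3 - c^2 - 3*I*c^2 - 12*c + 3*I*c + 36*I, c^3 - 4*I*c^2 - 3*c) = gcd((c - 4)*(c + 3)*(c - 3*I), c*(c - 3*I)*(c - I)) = c - 3*I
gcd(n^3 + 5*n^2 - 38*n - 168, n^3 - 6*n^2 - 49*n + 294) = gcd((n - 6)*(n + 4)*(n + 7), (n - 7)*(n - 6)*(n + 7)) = n^2 + n - 42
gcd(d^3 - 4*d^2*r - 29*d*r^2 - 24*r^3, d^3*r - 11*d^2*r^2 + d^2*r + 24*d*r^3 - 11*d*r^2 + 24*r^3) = -d + 8*r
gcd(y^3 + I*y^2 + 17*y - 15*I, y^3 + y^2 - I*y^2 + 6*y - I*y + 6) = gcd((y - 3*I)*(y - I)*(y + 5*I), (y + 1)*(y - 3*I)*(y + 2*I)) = y - 3*I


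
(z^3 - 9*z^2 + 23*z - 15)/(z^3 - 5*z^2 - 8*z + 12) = (z^2 - 8*z + 15)/(z^2 - 4*z - 12)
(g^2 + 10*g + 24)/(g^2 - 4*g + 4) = (g^2 + 10*g + 24)/(g^2 - 4*g + 4)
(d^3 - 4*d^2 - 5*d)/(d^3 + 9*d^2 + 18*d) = (d^2 - 4*d - 5)/(d^2 + 9*d + 18)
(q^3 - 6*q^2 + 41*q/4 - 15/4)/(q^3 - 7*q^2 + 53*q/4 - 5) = (q - 3)/(q - 4)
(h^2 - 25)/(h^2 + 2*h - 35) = (h + 5)/(h + 7)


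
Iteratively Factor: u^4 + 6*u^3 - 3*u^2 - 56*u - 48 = (u - 3)*(u^3 + 9*u^2 + 24*u + 16) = (u - 3)*(u + 1)*(u^2 + 8*u + 16) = (u - 3)*(u + 1)*(u + 4)*(u + 4)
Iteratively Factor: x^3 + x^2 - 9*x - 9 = (x - 3)*(x^2 + 4*x + 3) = (x - 3)*(x + 1)*(x + 3)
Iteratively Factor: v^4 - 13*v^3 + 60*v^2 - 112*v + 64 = (v - 1)*(v^3 - 12*v^2 + 48*v - 64) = (v - 4)*(v - 1)*(v^2 - 8*v + 16) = (v - 4)^2*(v - 1)*(v - 4)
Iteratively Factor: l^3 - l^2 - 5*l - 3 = (l - 3)*(l^2 + 2*l + 1) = (l - 3)*(l + 1)*(l + 1)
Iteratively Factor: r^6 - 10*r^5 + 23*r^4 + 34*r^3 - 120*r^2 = (r - 4)*(r^5 - 6*r^4 - r^3 + 30*r^2) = (r - 5)*(r - 4)*(r^4 - r^3 - 6*r^2) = r*(r - 5)*(r - 4)*(r^3 - r^2 - 6*r) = r*(r - 5)*(r - 4)*(r + 2)*(r^2 - 3*r) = r^2*(r - 5)*(r - 4)*(r + 2)*(r - 3)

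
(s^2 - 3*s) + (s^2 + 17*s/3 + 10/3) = 2*s^2 + 8*s/3 + 10/3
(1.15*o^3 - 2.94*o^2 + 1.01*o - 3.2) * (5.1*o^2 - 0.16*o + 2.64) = 5.865*o^5 - 15.178*o^4 + 8.6574*o^3 - 24.2432*o^2 + 3.1784*o - 8.448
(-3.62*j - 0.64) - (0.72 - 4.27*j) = 0.649999999999999*j - 1.36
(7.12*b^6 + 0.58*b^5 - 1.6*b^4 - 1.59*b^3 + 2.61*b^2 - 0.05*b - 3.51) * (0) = 0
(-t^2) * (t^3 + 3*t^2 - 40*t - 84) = -t^5 - 3*t^4 + 40*t^3 + 84*t^2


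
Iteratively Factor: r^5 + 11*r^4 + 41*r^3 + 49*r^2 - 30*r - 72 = (r + 3)*(r^4 + 8*r^3 + 17*r^2 - 2*r - 24) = (r + 3)^2*(r^3 + 5*r^2 + 2*r - 8) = (r - 1)*(r + 3)^2*(r^2 + 6*r + 8) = (r - 1)*(r + 3)^2*(r + 4)*(r + 2)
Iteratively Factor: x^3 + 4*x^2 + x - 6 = (x - 1)*(x^2 + 5*x + 6) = (x - 1)*(x + 2)*(x + 3)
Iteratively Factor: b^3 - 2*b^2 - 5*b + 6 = (b - 3)*(b^2 + b - 2) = (b - 3)*(b + 2)*(b - 1)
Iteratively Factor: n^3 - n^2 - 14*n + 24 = (n - 2)*(n^2 + n - 12) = (n - 2)*(n + 4)*(n - 3)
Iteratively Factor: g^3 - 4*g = (g + 2)*(g^2 - 2*g) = (g - 2)*(g + 2)*(g)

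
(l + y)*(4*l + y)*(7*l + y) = 28*l^3 + 39*l^2*y + 12*l*y^2 + y^3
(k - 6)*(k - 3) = k^2 - 9*k + 18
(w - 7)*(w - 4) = w^2 - 11*w + 28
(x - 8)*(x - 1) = x^2 - 9*x + 8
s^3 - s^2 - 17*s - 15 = (s - 5)*(s + 1)*(s + 3)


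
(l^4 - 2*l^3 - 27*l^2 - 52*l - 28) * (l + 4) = l^5 + 2*l^4 - 35*l^3 - 160*l^2 - 236*l - 112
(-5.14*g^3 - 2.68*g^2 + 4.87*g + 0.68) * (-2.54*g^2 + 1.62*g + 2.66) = 13.0556*g^5 - 1.5196*g^4 - 30.3838*g^3 - 0.9666*g^2 + 14.0558*g + 1.8088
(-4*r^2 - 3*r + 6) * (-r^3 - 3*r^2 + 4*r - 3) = 4*r^5 + 15*r^4 - 13*r^3 - 18*r^2 + 33*r - 18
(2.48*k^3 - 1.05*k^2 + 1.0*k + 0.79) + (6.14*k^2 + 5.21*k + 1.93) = 2.48*k^3 + 5.09*k^2 + 6.21*k + 2.72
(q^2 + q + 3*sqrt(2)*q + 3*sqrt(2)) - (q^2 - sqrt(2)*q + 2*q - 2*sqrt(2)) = -q + 4*sqrt(2)*q + 5*sqrt(2)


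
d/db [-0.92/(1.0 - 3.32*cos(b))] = 3.0544*sin(b)/(3.32*cos(b) - 1.0)^2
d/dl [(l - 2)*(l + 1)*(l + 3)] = 3*l^2 + 4*l - 5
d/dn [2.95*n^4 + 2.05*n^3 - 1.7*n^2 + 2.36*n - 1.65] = 11.8*n^3 + 6.15*n^2 - 3.4*n + 2.36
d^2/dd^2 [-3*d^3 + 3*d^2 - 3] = 6 - 18*d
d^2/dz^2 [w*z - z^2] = -2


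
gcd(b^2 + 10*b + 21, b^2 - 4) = 1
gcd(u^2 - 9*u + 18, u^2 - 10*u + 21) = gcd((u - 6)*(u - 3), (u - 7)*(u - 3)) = u - 3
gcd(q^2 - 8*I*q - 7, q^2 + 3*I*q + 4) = q - I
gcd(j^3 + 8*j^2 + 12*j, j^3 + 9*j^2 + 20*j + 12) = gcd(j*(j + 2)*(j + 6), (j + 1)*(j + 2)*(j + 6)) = j^2 + 8*j + 12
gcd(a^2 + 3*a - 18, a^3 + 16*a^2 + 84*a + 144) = a + 6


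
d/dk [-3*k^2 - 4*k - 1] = -6*k - 4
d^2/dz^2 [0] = 0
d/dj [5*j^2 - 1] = 10*j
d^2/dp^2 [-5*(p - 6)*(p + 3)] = -10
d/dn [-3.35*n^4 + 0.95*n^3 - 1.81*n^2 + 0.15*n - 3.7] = -13.4*n^3 + 2.85*n^2 - 3.62*n + 0.15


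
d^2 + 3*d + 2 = (d + 1)*(d + 2)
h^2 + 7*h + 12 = (h + 3)*(h + 4)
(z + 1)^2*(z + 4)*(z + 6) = z^4 + 12*z^3 + 45*z^2 + 58*z + 24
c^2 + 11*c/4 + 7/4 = (c + 1)*(c + 7/4)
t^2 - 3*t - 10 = (t - 5)*(t + 2)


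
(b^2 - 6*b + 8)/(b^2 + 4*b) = (b^2 - 6*b + 8)/(b*(b + 4))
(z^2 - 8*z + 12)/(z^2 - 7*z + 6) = (z - 2)/(z - 1)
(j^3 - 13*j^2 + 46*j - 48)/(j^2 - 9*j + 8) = (j^2 - 5*j + 6)/(j - 1)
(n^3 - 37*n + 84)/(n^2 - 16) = (n^2 + 4*n - 21)/(n + 4)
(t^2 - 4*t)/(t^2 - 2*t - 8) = t/(t + 2)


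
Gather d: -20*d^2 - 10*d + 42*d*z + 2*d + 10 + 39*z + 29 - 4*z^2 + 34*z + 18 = -20*d^2 + d*(42*z - 8) - 4*z^2 + 73*z + 57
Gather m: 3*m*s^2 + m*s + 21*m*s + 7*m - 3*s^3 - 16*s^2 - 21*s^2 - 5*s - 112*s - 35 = m*(3*s^2 + 22*s + 7) - 3*s^3 - 37*s^2 - 117*s - 35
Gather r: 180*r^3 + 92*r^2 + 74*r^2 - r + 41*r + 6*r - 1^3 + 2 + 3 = 180*r^3 + 166*r^2 + 46*r + 4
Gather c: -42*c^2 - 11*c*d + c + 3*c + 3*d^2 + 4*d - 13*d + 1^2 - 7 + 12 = -42*c^2 + c*(4 - 11*d) + 3*d^2 - 9*d + 6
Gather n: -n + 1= 1 - n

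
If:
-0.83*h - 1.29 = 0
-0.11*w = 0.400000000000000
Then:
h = -1.55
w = -3.64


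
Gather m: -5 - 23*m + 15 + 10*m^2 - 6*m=10*m^2 - 29*m + 10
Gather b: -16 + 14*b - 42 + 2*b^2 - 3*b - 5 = 2*b^2 + 11*b - 63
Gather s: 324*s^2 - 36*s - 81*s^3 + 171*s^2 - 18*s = -81*s^3 + 495*s^2 - 54*s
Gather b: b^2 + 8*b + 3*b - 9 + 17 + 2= b^2 + 11*b + 10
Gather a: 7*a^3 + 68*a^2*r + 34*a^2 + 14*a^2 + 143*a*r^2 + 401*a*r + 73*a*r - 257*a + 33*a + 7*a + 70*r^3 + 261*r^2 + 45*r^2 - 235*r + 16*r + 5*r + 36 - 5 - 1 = 7*a^3 + a^2*(68*r + 48) + a*(143*r^2 + 474*r - 217) + 70*r^3 + 306*r^2 - 214*r + 30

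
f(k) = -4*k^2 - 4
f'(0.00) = 0.00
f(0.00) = -4.00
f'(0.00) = 0.00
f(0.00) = -4.00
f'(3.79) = -30.32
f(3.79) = -61.46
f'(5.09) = -40.72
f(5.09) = -107.63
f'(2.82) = -22.56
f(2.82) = -35.81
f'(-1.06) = 8.48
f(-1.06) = -8.49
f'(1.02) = -8.16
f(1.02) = -8.16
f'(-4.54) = 36.32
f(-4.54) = -86.45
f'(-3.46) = 27.68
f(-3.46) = -51.89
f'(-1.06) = 8.48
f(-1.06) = -8.49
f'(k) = -8*k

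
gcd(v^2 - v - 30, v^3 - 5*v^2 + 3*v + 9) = 1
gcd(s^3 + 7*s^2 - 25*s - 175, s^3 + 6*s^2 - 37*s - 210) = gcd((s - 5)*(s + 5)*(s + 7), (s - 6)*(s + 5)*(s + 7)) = s^2 + 12*s + 35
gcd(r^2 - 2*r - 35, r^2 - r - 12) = 1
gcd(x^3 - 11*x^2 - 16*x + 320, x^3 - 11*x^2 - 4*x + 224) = x - 8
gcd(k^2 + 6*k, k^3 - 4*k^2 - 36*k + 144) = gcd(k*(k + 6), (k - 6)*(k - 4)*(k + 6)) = k + 6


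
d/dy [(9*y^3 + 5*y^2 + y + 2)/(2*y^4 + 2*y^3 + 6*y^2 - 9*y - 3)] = (-18*y^6 - 20*y^5 + 38*y^4 - 182*y^3 - 144*y^2 - 54*y + 15)/(4*y^8 + 8*y^7 + 28*y^6 - 12*y^5 - 12*y^4 - 120*y^3 + 45*y^2 + 54*y + 9)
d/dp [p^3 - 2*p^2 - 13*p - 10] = 3*p^2 - 4*p - 13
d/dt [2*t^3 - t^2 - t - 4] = 6*t^2 - 2*t - 1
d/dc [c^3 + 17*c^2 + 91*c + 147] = 3*c^2 + 34*c + 91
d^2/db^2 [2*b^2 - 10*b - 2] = 4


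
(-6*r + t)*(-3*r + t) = 18*r^2 - 9*r*t + t^2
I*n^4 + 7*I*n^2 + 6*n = n*(n - 2*I)*(n + 3*I)*(I*n + 1)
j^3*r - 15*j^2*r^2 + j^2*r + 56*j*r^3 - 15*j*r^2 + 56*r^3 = (j - 8*r)*(j - 7*r)*(j*r + r)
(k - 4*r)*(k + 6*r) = k^2 + 2*k*r - 24*r^2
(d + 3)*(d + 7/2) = d^2 + 13*d/2 + 21/2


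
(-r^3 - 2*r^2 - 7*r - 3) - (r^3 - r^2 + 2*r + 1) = -2*r^3 - r^2 - 9*r - 4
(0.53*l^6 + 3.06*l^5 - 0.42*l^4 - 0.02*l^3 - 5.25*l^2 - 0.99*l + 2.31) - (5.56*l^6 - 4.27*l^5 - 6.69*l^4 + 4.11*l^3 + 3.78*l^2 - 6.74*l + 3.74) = -5.03*l^6 + 7.33*l^5 + 6.27*l^4 - 4.13*l^3 - 9.03*l^2 + 5.75*l - 1.43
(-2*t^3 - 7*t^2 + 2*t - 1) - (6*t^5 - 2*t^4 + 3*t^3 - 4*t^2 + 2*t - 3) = -6*t^5 + 2*t^4 - 5*t^3 - 3*t^2 + 2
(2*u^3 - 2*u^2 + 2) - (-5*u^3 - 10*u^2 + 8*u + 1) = 7*u^3 + 8*u^2 - 8*u + 1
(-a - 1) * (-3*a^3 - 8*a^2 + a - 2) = 3*a^4 + 11*a^3 + 7*a^2 + a + 2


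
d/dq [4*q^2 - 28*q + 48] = 8*q - 28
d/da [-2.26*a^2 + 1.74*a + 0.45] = 1.74 - 4.52*a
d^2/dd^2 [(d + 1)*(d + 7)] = 2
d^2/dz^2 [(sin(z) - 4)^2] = 8*sin(z) + 2*cos(2*z)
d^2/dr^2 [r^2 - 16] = 2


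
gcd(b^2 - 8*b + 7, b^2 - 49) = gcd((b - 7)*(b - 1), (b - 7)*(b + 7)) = b - 7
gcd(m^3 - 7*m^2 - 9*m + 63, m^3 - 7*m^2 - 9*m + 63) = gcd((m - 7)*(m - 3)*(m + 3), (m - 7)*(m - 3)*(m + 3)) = m^3 - 7*m^2 - 9*m + 63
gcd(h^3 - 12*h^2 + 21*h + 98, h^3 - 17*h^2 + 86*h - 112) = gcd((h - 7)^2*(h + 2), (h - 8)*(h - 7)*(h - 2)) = h - 7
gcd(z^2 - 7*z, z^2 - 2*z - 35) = z - 7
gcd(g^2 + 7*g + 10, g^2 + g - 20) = g + 5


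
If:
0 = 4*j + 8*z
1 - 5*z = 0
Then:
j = -2/5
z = 1/5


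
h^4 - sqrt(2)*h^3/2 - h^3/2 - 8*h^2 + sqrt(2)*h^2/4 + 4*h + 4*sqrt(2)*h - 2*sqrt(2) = (h - 1/2)*(h - 2*sqrt(2))*(h - sqrt(2)/2)*(h + 2*sqrt(2))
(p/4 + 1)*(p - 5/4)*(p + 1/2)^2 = p^4/4 + 15*p^3/16 - p^2/2 - 69*p/64 - 5/16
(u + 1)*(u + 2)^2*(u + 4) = u^4 + 9*u^3 + 28*u^2 + 36*u + 16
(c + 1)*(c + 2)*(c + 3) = c^3 + 6*c^2 + 11*c + 6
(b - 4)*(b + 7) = b^2 + 3*b - 28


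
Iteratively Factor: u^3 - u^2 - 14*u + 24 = (u - 2)*(u^2 + u - 12) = (u - 3)*(u - 2)*(u + 4)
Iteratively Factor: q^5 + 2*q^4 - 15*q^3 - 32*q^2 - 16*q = (q + 4)*(q^4 - 2*q^3 - 7*q^2 - 4*q) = q*(q + 4)*(q^3 - 2*q^2 - 7*q - 4) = q*(q - 4)*(q + 4)*(q^2 + 2*q + 1) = q*(q - 4)*(q + 1)*(q + 4)*(q + 1)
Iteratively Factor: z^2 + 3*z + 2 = (z + 1)*(z + 2)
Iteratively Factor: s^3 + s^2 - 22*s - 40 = (s + 4)*(s^2 - 3*s - 10) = (s + 2)*(s + 4)*(s - 5)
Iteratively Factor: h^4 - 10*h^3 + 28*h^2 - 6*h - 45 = (h - 3)*(h^3 - 7*h^2 + 7*h + 15) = (h - 5)*(h - 3)*(h^2 - 2*h - 3) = (h - 5)*(h - 3)*(h + 1)*(h - 3)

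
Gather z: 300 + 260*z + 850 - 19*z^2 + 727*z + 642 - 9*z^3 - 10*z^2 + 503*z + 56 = -9*z^3 - 29*z^2 + 1490*z + 1848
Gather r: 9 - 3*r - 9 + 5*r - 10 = 2*r - 10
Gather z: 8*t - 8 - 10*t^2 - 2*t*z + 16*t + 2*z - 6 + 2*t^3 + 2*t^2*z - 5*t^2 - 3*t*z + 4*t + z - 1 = 2*t^3 - 15*t^2 + 28*t + z*(2*t^2 - 5*t + 3) - 15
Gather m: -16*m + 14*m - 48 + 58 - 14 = -2*m - 4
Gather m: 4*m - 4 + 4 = 4*m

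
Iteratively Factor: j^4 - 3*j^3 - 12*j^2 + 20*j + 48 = (j + 2)*(j^3 - 5*j^2 - 2*j + 24) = (j - 3)*(j + 2)*(j^2 - 2*j - 8) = (j - 4)*(j - 3)*(j + 2)*(j + 2)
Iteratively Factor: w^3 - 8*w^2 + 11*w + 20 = (w - 4)*(w^2 - 4*w - 5) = (w - 4)*(w + 1)*(w - 5)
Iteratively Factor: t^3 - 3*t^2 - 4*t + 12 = (t - 2)*(t^2 - t - 6) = (t - 2)*(t + 2)*(t - 3)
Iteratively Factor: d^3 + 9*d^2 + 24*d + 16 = (d + 1)*(d^2 + 8*d + 16) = (d + 1)*(d + 4)*(d + 4)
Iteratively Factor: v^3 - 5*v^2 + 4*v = (v - 1)*(v^2 - 4*v) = v*(v - 1)*(v - 4)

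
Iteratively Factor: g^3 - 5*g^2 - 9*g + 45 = (g - 3)*(g^2 - 2*g - 15) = (g - 5)*(g - 3)*(g + 3)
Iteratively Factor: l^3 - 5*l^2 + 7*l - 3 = (l - 1)*(l^2 - 4*l + 3) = (l - 3)*(l - 1)*(l - 1)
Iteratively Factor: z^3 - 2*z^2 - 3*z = (z - 3)*(z^2 + z) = z*(z - 3)*(z + 1)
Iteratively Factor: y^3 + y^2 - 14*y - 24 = (y + 2)*(y^2 - y - 12) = (y + 2)*(y + 3)*(y - 4)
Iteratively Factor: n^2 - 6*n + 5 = (n - 1)*(n - 5)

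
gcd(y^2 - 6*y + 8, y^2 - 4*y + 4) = y - 2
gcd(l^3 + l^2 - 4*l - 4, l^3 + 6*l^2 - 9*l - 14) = l^2 - l - 2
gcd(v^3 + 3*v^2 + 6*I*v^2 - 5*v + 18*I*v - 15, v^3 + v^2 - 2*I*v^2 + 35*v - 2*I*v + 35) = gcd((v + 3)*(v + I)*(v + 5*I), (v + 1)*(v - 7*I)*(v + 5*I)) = v + 5*I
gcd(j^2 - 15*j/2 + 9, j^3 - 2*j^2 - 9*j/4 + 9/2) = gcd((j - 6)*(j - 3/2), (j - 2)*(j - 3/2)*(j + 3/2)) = j - 3/2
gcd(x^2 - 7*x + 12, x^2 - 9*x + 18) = x - 3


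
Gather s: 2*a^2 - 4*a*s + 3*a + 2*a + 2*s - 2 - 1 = 2*a^2 + 5*a + s*(2 - 4*a) - 3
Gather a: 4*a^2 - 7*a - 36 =4*a^2 - 7*a - 36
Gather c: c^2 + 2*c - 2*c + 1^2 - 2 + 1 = c^2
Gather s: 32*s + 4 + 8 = 32*s + 12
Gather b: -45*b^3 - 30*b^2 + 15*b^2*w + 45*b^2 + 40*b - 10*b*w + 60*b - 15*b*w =-45*b^3 + b^2*(15*w + 15) + b*(100 - 25*w)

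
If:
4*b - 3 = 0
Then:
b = 3/4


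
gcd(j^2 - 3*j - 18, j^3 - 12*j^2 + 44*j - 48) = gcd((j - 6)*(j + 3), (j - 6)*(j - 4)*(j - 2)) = j - 6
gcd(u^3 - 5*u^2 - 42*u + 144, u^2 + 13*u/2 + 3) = u + 6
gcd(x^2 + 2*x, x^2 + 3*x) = x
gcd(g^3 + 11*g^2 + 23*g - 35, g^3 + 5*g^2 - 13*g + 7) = g^2 + 6*g - 7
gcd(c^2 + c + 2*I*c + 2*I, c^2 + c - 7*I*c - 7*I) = c + 1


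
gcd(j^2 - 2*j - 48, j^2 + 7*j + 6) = j + 6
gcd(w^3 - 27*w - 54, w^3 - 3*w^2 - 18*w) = w^2 - 3*w - 18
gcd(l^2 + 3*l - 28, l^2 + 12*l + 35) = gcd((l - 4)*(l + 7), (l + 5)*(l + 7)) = l + 7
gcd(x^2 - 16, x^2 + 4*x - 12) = 1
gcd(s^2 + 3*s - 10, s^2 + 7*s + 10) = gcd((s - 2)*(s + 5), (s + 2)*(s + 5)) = s + 5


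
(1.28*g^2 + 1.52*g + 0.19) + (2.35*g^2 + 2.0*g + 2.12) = 3.63*g^2 + 3.52*g + 2.31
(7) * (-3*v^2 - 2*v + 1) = -21*v^2 - 14*v + 7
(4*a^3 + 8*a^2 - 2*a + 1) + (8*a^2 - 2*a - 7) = 4*a^3 + 16*a^2 - 4*a - 6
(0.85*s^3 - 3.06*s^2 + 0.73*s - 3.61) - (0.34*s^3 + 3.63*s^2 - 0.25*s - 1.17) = 0.51*s^3 - 6.69*s^2 + 0.98*s - 2.44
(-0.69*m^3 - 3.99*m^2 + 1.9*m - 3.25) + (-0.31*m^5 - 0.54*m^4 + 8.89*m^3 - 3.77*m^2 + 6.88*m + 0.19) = -0.31*m^5 - 0.54*m^4 + 8.2*m^3 - 7.76*m^2 + 8.78*m - 3.06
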